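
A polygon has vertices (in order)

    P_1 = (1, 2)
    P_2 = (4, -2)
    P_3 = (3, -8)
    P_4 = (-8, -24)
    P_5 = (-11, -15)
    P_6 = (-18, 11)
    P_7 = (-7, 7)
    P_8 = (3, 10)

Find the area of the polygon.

Σ = (-10) + (-26) + (-136) + (-144) + (-391) + (-49) + (-91) + (-4) = -851
Area = |Σ|/2 = 425.5.

425.5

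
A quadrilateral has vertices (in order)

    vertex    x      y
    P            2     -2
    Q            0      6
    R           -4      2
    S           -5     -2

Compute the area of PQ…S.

34

Apply Gauss's area formula: 2A = Σ (x_i·y_{i+1} − x_{i+1}·y_i), indices taken mod 4.
Σ = (12) + (24) + (18) + (14) = 68
Area = |Σ|/2 = 34.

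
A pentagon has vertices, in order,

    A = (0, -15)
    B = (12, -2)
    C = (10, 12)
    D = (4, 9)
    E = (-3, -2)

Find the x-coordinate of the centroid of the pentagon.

208/45

Apply the shoelace (surveyor's) formula. First the cross-terms c_i = x_i·y_{i+1} − x_{i+1}·y_i:
  180, 164, 42, 19, 45  ⇒  2A = 450, A = 225.
Then Σ (x_i + x_{i+1})·c_i = 6240, so x̄ = 6240 / (6·225) = 208/45.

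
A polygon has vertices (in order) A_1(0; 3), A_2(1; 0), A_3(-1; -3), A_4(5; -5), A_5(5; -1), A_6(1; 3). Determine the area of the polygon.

Apply the shoelace formula: 2A = Σ (x_i·y_{i+1} − x_{i+1}·y_i), indices taken mod 6.
Cross-terms: -3, -3, 20, 20, 16, 3  ⇒  Σ = 53
Area = |Σ|/2 = 26.5.

26.5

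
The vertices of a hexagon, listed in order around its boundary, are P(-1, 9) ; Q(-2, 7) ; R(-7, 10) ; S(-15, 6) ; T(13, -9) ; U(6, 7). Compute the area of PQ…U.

205.5

Apply the shoelace formula: 2A = Σ (x_i·y_{i+1} − x_{i+1}·y_i), indices taken mod 6.
P→Q: (-1)(7) − (-2)(9) = 11
Q→R: (-2)(10) − (-7)(7) = 29
R→S: (-7)(6) − (-15)(10) = 108
S→T: (-15)(-9) − (13)(6) = 57
T→U: (13)(7) − (6)(-9) = 145
U→P: (6)(9) − (-1)(7) = 61
Σ = 411
Area = |Σ|/2 = 205.5.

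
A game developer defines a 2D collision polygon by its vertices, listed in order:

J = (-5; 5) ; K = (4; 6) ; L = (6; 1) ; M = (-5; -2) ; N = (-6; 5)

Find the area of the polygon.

65.5

J→K: (-5)(6) − (4)(5) = -50
K→L: (4)(1) − (6)(6) = -32
L→M: (6)(-2) − (-5)(1) = -7
M→N: (-5)(5) − (-6)(-2) = -37
N→J: (-6)(5) − (-5)(5) = -5
Σ = -131
Area = |Σ|/2 = 65.5.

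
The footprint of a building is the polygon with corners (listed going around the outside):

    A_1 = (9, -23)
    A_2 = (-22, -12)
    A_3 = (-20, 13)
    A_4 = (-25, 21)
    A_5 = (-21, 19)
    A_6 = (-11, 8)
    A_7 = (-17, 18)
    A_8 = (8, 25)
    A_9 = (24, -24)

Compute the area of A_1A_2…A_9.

1493.5

Apply the surveyor's formula: 2A = Σ (x_i·y_{i+1} − x_{i+1}·y_i), indices taken mod 9.
Σ = (-614) + (-526) + (-95) + (-34) + (41) + (-62) + (-569) + (-792) + (-336) = -2987
Area = |Σ|/2 = 1493.5.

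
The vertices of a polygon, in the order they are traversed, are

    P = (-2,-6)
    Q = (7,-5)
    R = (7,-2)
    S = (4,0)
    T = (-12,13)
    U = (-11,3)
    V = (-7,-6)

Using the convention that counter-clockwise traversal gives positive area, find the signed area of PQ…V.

178.5

Apply Gauss's area formula: 2A = Σ (x_i·y_{i+1} − x_{i+1}·y_i), indices taken mod 7.
Cross-terms: 52, 21, 8, 52, 107, 87, 30  ⇒  Σ = 357
Signed area = Σ/2 = 178.5 (positive ⇒ counter-clockwise traversal).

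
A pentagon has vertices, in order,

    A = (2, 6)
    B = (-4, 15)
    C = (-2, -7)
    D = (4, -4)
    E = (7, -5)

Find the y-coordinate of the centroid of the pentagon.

197/104

Apply the shoelace (surveyor's) formula. First the cross-terms c_i = x_i·y_{i+1} − x_{i+1}·y_i:
  54, 58, 36, 8, 52  ⇒  2A = 208, A = 104.
Then Σ (y_i + y_{i+1})·c_i = 1182, so ȳ = 1182 / (6·104) = 197/104.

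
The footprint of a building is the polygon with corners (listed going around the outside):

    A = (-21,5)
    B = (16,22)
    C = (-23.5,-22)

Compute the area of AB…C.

478.25

Σ = (-542) + (165) + (-579.5) = -956.5
Area = |Σ|/2 = 478.25.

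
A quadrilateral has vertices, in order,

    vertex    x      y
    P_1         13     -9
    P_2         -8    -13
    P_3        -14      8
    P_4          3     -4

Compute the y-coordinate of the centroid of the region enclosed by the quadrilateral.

Apply the shoelace formula. First the cross-terms c_i = x_i·y_{i+1} − x_{i+1}·y_i:
  -241, -246, 32, 25  ⇒  2A = -430, A = -215.
Then Σ (y_i + y_{i+1})·c_i = 6335, so ȳ = 6335 / (6·(-215)) = -1267/258.

-1267/258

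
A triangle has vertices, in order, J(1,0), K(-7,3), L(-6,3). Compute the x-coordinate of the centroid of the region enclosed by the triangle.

-4

Apply the shoelace (surveyor's) formula. First the cross-terms c_i = x_i·y_{i+1} − x_{i+1}·y_i:
  3, -3, -3  ⇒  2A = -3, A = -1.5.
Then Σ (x_i + x_{i+1})·c_i = 36, so x̄ = 36 / (6·(-1.5)) = -4.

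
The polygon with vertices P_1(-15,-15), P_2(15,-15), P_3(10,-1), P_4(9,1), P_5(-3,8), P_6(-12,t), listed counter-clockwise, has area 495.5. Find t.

3

Write out the shoelace sum; only the two edges meeting at P_6 involve t:
2·Area = [((-3)·t − (-12)·8) + ((-12)·(-15) − (-15)·t)] + 679
       = 12·t + 955 = 991
⇒ t = 3.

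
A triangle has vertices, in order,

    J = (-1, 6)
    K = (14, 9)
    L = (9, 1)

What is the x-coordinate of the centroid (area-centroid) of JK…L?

Apply the shoelace (surveyor's) formula. First the cross-terms c_i = x_i·y_{i+1} − x_{i+1}·y_i:
  -93, -67, 55  ⇒  2A = -105, A = -52.5.
Then Σ (x_i + x_{i+1})·c_i = -2310, so x̄ = -2310 / (6·(-52.5)) = 22/3.

22/3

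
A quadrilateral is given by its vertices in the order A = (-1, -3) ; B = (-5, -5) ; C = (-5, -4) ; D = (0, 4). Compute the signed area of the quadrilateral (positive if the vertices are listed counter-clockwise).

Apply the surveyor's formula: 2A = Σ (x_i·y_{i+1} − x_{i+1}·y_i), indices taken mod 4.
A→B: (-1)(-5) − (-5)(-3) = -10
B→C: (-5)(-4) − (-5)(-5) = -5
C→D: (-5)(4) − (0)(-4) = -20
D→A: (0)(-3) − (-1)(4) = 4
Σ = -31
Signed area = Σ/2 = -15.5 (negative ⇒ clockwise traversal).

-15.5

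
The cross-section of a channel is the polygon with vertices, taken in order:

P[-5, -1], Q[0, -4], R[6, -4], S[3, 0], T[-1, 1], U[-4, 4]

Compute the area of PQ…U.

Σ = (20) + (24) + (12) + (3) + (0) + (24) = 83
Area = |Σ|/2 = 41.5.

41.5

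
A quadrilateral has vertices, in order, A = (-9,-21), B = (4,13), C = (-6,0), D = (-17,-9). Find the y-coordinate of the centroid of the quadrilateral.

-6.656

Apply the shoelace (surveyor's) formula. First the cross-terms c_i = x_i·y_{i+1} − x_{i+1}·y_i:
  -33, 78, 54, 276  ⇒  2A = 375, A = 187.5.
Then Σ (y_i + y_{i+1})·c_i = -7488, so ȳ = -7488 / (6·187.5) = -6.656.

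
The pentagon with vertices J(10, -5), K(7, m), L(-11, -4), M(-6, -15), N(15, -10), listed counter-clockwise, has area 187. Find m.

-4

Write out the shoelace sum; only the two edges meeting at K involve m:
2·Area = [(10·m − 7·(-5)) + (7·(-4) − (-11)·m)] + 451
       = 21·m + 458 = 374
⇒ m = -4.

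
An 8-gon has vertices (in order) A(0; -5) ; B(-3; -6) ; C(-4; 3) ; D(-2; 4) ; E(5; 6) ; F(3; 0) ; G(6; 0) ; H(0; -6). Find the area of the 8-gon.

72

Apply the shoelace (surveyor's) formula: 2A = Σ (x_i·y_{i+1} − x_{i+1}·y_i), indices taken mod 8.
A→B: (0)(-6) − (-3)(-5) = -15
B→C: (-3)(3) − (-4)(-6) = -33
C→D: (-4)(4) − (-2)(3) = -10
D→E: (-2)(6) − (5)(4) = -32
E→F: (5)(0) − (3)(6) = -18
F→G: (3)(0) − (6)(0) = 0
G→H: (6)(-6) − (0)(0) = -36
H→A: (0)(-5) − (0)(-6) = 0
Σ = -144
Area = |Σ|/2 = 72.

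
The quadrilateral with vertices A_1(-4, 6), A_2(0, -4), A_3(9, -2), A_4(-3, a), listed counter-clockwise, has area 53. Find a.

Write out the shoelace sum; only the two edges meeting at A_4 involve a:
2·Area = [(9·a − (-3)·(-2)) + ((-3)·6 − (-4)·a)] + 52
       = 13·a + 28 = 106
⇒ a = 6.

6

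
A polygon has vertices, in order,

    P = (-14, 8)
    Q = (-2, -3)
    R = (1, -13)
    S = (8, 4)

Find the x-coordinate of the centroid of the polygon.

-47/63

Apply the shoelace (surveyor's) formula. First the cross-terms c_i = x_i·y_{i+1} − x_{i+1}·y_i:
  58, 29, 108, 120  ⇒  2A = 315, A = 157.5.
Then Σ (x_i + x_{i+1})·c_i = -705, so x̄ = -705 / (6·157.5) = -47/63.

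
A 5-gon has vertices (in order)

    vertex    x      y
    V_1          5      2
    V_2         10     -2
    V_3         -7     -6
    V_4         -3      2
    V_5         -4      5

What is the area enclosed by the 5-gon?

Σ = (-30) + (-74) + (-32) + (-7) + (-33) = -176
Area = |Σ|/2 = 88.

88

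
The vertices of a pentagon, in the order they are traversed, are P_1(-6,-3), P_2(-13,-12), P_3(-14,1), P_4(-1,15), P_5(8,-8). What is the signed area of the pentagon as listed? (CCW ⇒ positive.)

-270.5

Apply the shoelace formula: 2A = Σ (x_i·y_{i+1} − x_{i+1}·y_i), indices taken mod 5.
P_1→P_2: (-6)(-12) − (-13)(-3) = 33
P_2→P_3: (-13)(1) − (-14)(-12) = -181
P_3→P_4: (-14)(15) − (-1)(1) = -209
P_4→P_5: (-1)(-8) − (8)(15) = -112
P_5→P_1: (8)(-3) − (-6)(-8) = -72
Σ = -541
Signed area = Σ/2 = -270.5 (negative ⇒ clockwise traversal).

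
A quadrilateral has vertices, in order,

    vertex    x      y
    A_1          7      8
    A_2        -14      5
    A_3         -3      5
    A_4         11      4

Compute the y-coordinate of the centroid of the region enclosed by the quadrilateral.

1478/255

Apply the shoelace formula. First the cross-terms c_i = x_i·y_{i+1} − x_{i+1}·y_i:
  147, -55, -67, 60  ⇒  2A = 85, A = 42.5.
Then Σ (y_i + y_{i+1})·c_i = 1478, so ȳ = 1478 / (6·42.5) = 1478/255.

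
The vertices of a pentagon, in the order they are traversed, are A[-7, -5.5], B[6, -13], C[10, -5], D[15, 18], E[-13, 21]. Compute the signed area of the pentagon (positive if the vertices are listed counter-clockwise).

623.25

Cross-terms: 124, 100, 255, 549, 218.5  ⇒  Σ = 1246.5
Signed area = Σ/2 = 623.25 (positive ⇒ counter-clockwise traversal).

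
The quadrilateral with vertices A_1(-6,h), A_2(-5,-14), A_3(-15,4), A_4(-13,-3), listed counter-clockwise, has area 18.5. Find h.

-13

The doubled signed area Σ (x_i y_{i+1} − x_{i+1} y_i) is linear in h.
With h=0 it equals -67; the coefficient of h is -8 (from the two edges through A_1).
So -8·h + -67 = 2·18.5 = 37 ⇒ h = -13.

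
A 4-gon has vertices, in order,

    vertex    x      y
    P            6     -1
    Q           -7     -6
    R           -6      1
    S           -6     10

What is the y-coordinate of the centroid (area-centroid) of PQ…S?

Apply the surveyor's formula. First the cross-terms c_i = x_i·y_{i+1} − x_{i+1}·y_i:
  -43, -43, -54, -54  ⇒  2A = -194, A = -97.
Then Σ (y_i + y_{i+1})·c_i = -564, so ȳ = -564 / (6·(-97)) = 94/97.

94/97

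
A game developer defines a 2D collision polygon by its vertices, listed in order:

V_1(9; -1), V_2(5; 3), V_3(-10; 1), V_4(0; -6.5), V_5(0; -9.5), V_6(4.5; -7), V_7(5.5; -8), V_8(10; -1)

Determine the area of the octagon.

125.375

Apply Gauss's area formula: 2A = Σ (x_i·y_{i+1} − x_{i+1}·y_i), indices taken mod 8.
Σ = (32) + (35) + (65) + (0) + (42.75) + (2.5) + (74.5) + (-1) = 250.75
Area = |Σ|/2 = 125.375.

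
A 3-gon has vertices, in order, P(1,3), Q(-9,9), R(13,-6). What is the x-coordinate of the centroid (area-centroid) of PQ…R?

Apply the shoelace formula. First the cross-terms c_i = x_i·y_{i+1} − x_{i+1}·y_i:
  36, -63, 45  ⇒  2A = 18, A = 9.
Then Σ (x_i + x_{i+1})·c_i = 90, so x̄ = 90 / (6·9) = 5/3.

5/3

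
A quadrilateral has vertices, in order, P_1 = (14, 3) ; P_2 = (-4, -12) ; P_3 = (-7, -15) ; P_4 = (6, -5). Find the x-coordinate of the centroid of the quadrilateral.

Apply the surveyor's formula. First the cross-terms c_i = x_i·y_{i+1} − x_{i+1}·y_i:
  -156, -24, 125, 88  ⇒  2A = 33, A = 16.5.
Then Σ (x_i + x_{i+1})·c_i = 339, so x̄ = 339 / (6·16.5) = 113/33.

113/33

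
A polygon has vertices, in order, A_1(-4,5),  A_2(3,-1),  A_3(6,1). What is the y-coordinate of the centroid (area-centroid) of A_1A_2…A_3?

Apply the surveyor's formula. First the cross-terms c_i = x_i·y_{i+1} − x_{i+1}·y_i:
  -11, 9, 34  ⇒  2A = 32, A = 16.
Then Σ (y_i + y_{i+1})·c_i = 160, so ȳ = 160 / (6·16) = 5/3.

5/3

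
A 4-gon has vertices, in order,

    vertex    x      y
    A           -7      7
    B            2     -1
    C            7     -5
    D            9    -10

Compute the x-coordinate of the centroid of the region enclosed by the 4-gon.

29/9

Apply the shoelace formula. First the cross-terms c_i = x_i·y_{i+1} − x_{i+1}·y_i:
  -7, -3, -25, -7  ⇒  2A = -42, A = -21.
Then Σ (x_i + x_{i+1})·c_i = -406, so x̄ = -406 / (6·(-21)) = 29/9.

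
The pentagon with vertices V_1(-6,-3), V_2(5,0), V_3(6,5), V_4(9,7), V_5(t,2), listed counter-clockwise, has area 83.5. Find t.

Write out the shoelace sum; only the two edges meeting at V_5 involve t:
2·Area = [(9·2 − t·7) + (t·(-3) − (-6)·2)] + 37
       = -10·t + 67 = 167
⇒ t = -10.

-10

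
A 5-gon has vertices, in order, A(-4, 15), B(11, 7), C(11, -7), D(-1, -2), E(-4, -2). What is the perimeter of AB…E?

|AB| = √((15)² + (-8)²) = √289 = 17
|BC| = √((0)² + (-14)²) = √196 = 14
|CD| = √((-12)² + (5)²) = √169 = 13
|DE| = √((-3)² + (0)²) = √9 = 3
|EA| = √((0)² + (17)²) = √289 = 17
Perimeter = 17 + 14 + 13 + 3 + 17 = 64.

64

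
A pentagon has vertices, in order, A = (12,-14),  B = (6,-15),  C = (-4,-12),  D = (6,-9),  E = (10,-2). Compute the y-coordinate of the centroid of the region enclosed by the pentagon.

Apply the shoelace formula. First the cross-terms c_i = x_i·y_{i+1} − x_{i+1}·y_i:
  -96, -132, 108, 78, -116  ⇒  2A = -158, A = -79.
Then Σ (y_i + y_{i+1})·c_i = 5078, so ȳ = 5078 / (6·(-79)) = -2539/237.

-2539/237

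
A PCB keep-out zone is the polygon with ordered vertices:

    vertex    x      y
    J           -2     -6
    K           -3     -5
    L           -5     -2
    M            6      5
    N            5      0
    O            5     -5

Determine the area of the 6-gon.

J→K: (-2)(-5) − (-3)(-6) = -8
K→L: (-3)(-2) − (-5)(-5) = -19
L→M: (-5)(5) − (6)(-2) = -13
M→N: (6)(0) − (5)(5) = -25
N→O: (5)(-5) − (5)(0) = -25
O→J: (5)(-6) − (-2)(-5) = -40
Σ = -130
Area = |Σ|/2 = 65.

65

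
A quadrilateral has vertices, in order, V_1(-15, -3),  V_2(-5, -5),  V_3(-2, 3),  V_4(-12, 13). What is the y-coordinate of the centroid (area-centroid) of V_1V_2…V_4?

Apply the surveyor's formula. First the cross-terms c_i = x_i·y_{i+1} − x_{i+1}·y_i:
  60, -25, 10, 231  ⇒  2A = 276, A = 138.
Then Σ (y_i + y_{i+1})·c_i = 2040, so ȳ = 2040 / (6·138) = 170/69.

170/69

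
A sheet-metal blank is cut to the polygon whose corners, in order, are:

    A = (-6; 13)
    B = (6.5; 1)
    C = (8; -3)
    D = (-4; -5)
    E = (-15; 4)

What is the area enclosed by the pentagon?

Apply the surveyor's formula: 2A = Σ (x_i·y_{i+1} − x_{i+1}·y_i), indices taken mod 5.
A→B: (-6)(1) − (6.5)(13) = -90.5
B→C: (6.5)(-3) − (8)(1) = -27.5
C→D: (8)(-5) − (-4)(-3) = -52
D→E: (-4)(4) − (-15)(-5) = -91
E→A: (-15)(13) − (-6)(4) = -171
Σ = -432
Area = |Σ|/2 = 216.

216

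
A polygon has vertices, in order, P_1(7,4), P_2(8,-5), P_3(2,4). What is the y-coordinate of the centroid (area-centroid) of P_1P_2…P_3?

1

Apply the shoelace (surveyor's) formula. First the cross-terms c_i = x_i·y_{i+1} − x_{i+1}·y_i:
  -67, 42, -20  ⇒  2A = -45, A = -22.5.
Then Σ (y_i + y_{i+1})·c_i = -135, so ȳ = -135 / (6·(-22.5)) = 1.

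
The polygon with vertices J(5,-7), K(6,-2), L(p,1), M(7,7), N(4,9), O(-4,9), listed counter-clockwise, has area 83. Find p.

Write out the shoelace sum; only the two edges meeting at L involve p:
2·Area = [(6·1 − p·(-2)) + (p·7 − 7·1)] + 122
       = 9·p + 121 = 166
⇒ p = 5.

5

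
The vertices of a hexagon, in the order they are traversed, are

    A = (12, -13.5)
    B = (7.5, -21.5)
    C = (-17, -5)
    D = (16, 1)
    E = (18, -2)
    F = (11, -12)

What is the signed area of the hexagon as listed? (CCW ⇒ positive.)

Apply Gauss's area formula: 2A = Σ (x_i·y_{i+1} − x_{i+1}·y_i), indices taken mod 6.
Σ = (-156.75) + (-403) + (63) + (-50) + (-194) + (-4.5) = -745.25
Signed area = Σ/2 = -372.625 (negative ⇒ clockwise traversal).

-372.625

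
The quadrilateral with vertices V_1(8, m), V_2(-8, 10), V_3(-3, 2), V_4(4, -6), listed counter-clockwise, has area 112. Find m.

Write out the shoelace sum; only the two edges meeting at V_1 involve m:
2·Area = [(4·m − 8·(-6)) + (8·10 − (-8)·m)] + 24
       = 12·m + 152 = 224
⇒ m = 6.

6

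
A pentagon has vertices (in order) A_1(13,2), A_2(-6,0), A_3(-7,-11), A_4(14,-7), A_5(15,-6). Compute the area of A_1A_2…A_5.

Apply Gauss's area formula: 2A = Σ (x_i·y_{i+1} − x_{i+1}·y_i), indices taken mod 5.
Cross-terms: 12, 66, 203, 21, 108  ⇒  Σ = 410
Area = |Σ|/2 = 205.

205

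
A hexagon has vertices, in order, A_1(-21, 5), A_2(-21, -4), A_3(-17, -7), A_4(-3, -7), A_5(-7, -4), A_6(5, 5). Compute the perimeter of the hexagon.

74

|A_1A_2| = √((0)² + (-9)²) = √81 = 9
|A_2A_3| = √((4)² + (-3)²) = √25 = 5
|A_3A_4| = √((14)² + (0)²) = √196 = 14
|A_4A_5| = √((-4)² + (3)²) = √25 = 5
|A_5A_6| = √((12)² + (9)²) = √225 = 15
|A_6A_1| = √((-26)² + (0)²) = √676 = 26
Perimeter = 9 + 5 + 14 + 5 + 15 + 26 = 74.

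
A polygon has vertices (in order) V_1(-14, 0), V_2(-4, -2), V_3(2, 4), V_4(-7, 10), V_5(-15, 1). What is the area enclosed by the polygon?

Apply Gauss's area formula: 2A = Σ (x_i·y_{i+1} − x_{i+1}·y_i), indices taken mod 5.
Cross-terms: 28, -12, 48, 143, 14  ⇒  Σ = 221
Area = |Σ|/2 = 110.5.

110.5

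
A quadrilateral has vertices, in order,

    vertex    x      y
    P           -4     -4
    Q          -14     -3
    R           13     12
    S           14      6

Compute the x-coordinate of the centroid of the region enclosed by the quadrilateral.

31/15

Apply the shoelace (surveyor's) formula. First the cross-terms c_i = x_i·y_{i+1} − x_{i+1}·y_i:
  -44, -129, -90, -32  ⇒  2A = -295, A = -147.5.
Then Σ (x_i + x_{i+1})·c_i = -1829, so x̄ = -1829 / (6·(-147.5)) = 31/15.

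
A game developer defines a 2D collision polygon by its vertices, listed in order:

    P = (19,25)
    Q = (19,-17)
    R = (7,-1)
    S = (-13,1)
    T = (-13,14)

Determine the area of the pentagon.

Apply the shoelace formula: 2A = Σ (x_i·y_{i+1} − x_{i+1}·y_i), indices taken mod 5.
P→Q: (19)(-17) − (19)(25) = -798
Q→R: (19)(-1) − (7)(-17) = 100
R→S: (7)(1) − (-13)(-1) = -6
S→T: (-13)(14) − (-13)(1) = -169
T→P: (-13)(25) − (19)(14) = -591
Σ = -1464
Area = |Σ|/2 = 732.

732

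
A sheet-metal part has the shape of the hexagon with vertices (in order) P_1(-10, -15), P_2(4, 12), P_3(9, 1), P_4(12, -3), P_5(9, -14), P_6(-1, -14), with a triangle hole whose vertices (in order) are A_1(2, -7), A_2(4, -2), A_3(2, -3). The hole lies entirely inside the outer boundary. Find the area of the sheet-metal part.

Outer boundary:
Σ = (-60) + (-104) + (-39) + (-141) + (-140) + (-125) = -609
Area = |Σ|/2 = 304.5.
Hole:
Apply the surveyor's formula: 2A = Σ (x_i·y_{i+1} − x_{i+1}·y_i), indices taken mod 3.
Cross-terms: 24, -8, -8  ⇒  Σ = 8
Area = |Σ|/2 = 4.
Net area = 304.5 − 4 = 300.5.

300.5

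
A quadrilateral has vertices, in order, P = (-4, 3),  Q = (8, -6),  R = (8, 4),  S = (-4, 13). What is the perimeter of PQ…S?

|PQ| = √((12)² + (-9)²) = √225 = 15
|QR| = √((0)² + (10)²) = √100 = 10
|RS| = √((-12)² + (9)²) = √225 = 15
|SP| = √((0)² + (-10)²) = √100 = 10
Perimeter = 15 + 10 + 15 + 10 = 50.

50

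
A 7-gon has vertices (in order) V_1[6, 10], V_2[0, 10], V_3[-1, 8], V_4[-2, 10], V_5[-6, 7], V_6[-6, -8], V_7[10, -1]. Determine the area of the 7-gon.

Cross-terms: 60, 10, 6, 46, 90, 86, 106  ⇒  Σ = 404
Area = |Σ|/2 = 202.

202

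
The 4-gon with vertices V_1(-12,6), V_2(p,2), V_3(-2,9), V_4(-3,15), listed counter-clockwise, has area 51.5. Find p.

Write out the shoelace sum; only the two edges meeting at V_2 involve p:
2·Area = [((-12)·2 − p·6) + (p·9 − (-2)·2)] + 159
       = 3·p + 139 = 103
⇒ p = -12.

-12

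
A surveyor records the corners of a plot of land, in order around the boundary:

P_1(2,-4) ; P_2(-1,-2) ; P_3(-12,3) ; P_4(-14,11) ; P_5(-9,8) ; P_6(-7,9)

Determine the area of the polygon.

76.5

Apply Gauss's area formula: 2A = Σ (x_i·y_{i+1} − x_{i+1}·y_i), indices taken mod 6.
Cross-terms: -8, -27, -90, -13, -25, 10  ⇒  Σ = -153
Area = |Σ|/2 = 76.5.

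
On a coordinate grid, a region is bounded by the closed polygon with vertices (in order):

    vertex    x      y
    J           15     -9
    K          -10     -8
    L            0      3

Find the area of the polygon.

Cross-terms: -210, -30, -45  ⇒  Σ = -285
Area = |Σ|/2 = 142.5.

142.5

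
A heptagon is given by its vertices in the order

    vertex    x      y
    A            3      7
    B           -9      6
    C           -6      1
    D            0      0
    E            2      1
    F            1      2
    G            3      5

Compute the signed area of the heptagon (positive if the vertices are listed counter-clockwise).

Apply Gauss's area formula: 2A = Σ (x_i·y_{i+1} − x_{i+1}·y_i), indices taken mod 7.
A→B: (3)(6) − (-9)(7) = 81
B→C: (-9)(1) − (-6)(6) = 27
C→D: (-6)(0) − (0)(1) = 0
D→E: (0)(1) − (2)(0) = 0
E→F: (2)(2) − (1)(1) = 3
F→G: (1)(5) − (3)(2) = -1
G→A: (3)(7) − (3)(5) = 6
Σ = 116
Signed area = Σ/2 = 58 (positive ⇒ counter-clockwise traversal).

58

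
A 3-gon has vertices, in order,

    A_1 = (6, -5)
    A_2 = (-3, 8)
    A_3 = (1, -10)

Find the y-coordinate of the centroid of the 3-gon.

Apply the shoelace (surveyor's) formula. First the cross-terms c_i = x_i·y_{i+1} − x_{i+1}·y_i:
  33, 22, 55  ⇒  2A = 110, A = 55.
Then Σ (y_i + y_{i+1})·c_i = -770, so ȳ = -770 / (6·55) = -7/3.

-7/3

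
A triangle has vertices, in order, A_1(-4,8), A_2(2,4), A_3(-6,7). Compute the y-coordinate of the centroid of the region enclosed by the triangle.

19/3

Apply Gauss's area formula. First the cross-terms c_i = x_i·y_{i+1} − x_{i+1}·y_i:
  -32, 38, -20  ⇒  2A = -14, A = -7.
Then Σ (y_i + y_{i+1})·c_i = -266, so ȳ = -266 / (6·(-7)) = 19/3.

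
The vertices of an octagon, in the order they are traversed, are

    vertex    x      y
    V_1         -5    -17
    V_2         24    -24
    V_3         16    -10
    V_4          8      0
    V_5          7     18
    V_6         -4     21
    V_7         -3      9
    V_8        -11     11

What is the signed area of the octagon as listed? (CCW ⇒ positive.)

725

Apply the surveyor's formula: 2A = Σ (x_i·y_{i+1} − x_{i+1}·y_i), indices taken mod 8.
Σ = (528) + (144) + (80) + (144) + (219) + (27) + (66) + (242) = 1450
Signed area = Σ/2 = 725 (positive ⇒ counter-clockwise traversal).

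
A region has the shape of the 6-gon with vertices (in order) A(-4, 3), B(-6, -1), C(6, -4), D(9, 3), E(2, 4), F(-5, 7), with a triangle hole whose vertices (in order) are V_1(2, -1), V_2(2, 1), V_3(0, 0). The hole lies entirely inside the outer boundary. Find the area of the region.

89.5

Outer boundary:
Apply the shoelace (surveyor's) formula: 2A = Σ (x_i·y_{i+1} − x_{i+1}·y_i), indices taken mod 6.
Σ = (22) + (30) + (54) + (30) + (34) + (13) = 183
Area = |Σ|/2 = 91.5.
Hole:
Apply the surveyor's formula: 2A = Σ (x_i·y_{i+1} − x_{i+1}·y_i), indices taken mod 3.
V_1→V_2: (2)(1) − (2)(-1) = 4
V_2→V_3: (2)(0) − (0)(1) = 0
V_3→V_1: (0)(-1) − (2)(0) = 0
Σ = 4
Area = |Σ|/2 = 2.
Net area = 91.5 − 2 = 89.5.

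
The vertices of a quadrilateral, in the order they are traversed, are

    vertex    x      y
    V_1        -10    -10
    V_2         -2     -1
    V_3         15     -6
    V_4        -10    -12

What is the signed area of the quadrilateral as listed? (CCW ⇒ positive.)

Apply Gauss's area formula: 2A = Σ (x_i·y_{i+1} − x_{i+1}·y_i), indices taken mod 4.
V_1→V_2: (-10)(-1) − (-2)(-10) = -10
V_2→V_3: (-2)(-6) − (15)(-1) = 27
V_3→V_4: (15)(-12) − (-10)(-6) = -240
V_4→V_1: (-10)(-10) − (-10)(-12) = -20
Σ = -243
Signed area = Σ/2 = -121.5 (negative ⇒ clockwise traversal).

-121.5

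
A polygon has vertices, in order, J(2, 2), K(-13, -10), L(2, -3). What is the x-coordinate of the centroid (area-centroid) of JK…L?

Apply Gauss's area formula. First the cross-terms c_i = x_i·y_{i+1} − x_{i+1}·y_i:
  6, 59, 10  ⇒  2A = 75, A = 37.5.
Then Σ (x_i + x_{i+1})·c_i = -675, so x̄ = -675 / (6·37.5) = -3.

-3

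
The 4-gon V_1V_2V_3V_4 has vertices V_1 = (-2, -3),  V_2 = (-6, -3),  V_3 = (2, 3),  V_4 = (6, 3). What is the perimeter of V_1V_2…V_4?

28

|V_1V_2| = √((-4)² + (0)²) = √16 = 4
|V_2V_3| = √((8)² + (6)²) = √100 = 10
|V_3V_4| = √((4)² + (0)²) = √16 = 4
|V_4V_1| = √((-8)² + (-6)²) = √100 = 10
Perimeter = 4 + 10 + 4 + 10 = 28.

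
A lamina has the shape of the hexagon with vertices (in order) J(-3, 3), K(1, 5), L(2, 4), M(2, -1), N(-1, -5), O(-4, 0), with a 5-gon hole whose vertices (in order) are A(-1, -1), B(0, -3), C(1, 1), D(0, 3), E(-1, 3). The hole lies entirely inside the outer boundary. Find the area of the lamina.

Outer boundary:
Apply the surveyor's formula: 2A = Σ (x_i·y_{i+1} − x_{i+1}·y_i), indices taken mod 6.
J→K: (-3)(5) − (1)(3) = -18
K→L: (1)(4) − (2)(5) = -6
L→M: (2)(-1) − (2)(4) = -10
M→N: (2)(-5) − (-1)(-1) = -11
N→O: (-1)(0) − (-4)(-5) = -20
O→J: (-4)(3) − (-3)(0) = -12
Σ = -77
Area = |Σ|/2 = 38.5.
Hole:
Apply the shoelace (surveyor's) formula: 2A = Σ (x_i·y_{i+1} − x_{i+1}·y_i), indices taken mod 5.
A→B: (-1)(-3) − (0)(-1) = 3
B→C: (0)(1) − (1)(-3) = 3
C→D: (1)(3) − (0)(1) = 3
D→E: (0)(3) − (-1)(3) = 3
E→A: (-1)(-1) − (-1)(3) = 4
Σ = 16
Area = |Σ|/2 = 8.
Net area = 38.5 − 8 = 30.5.

30.5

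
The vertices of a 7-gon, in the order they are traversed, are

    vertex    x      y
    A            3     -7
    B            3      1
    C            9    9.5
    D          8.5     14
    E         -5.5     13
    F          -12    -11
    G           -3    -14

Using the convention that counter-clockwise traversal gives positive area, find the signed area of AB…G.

345.375

Cross-terms: 24, 19.5, 45.25, 187.5, 216.5, 135, 63  ⇒  Σ = 690.75
Signed area = Σ/2 = 345.375 (positive ⇒ counter-clockwise traversal).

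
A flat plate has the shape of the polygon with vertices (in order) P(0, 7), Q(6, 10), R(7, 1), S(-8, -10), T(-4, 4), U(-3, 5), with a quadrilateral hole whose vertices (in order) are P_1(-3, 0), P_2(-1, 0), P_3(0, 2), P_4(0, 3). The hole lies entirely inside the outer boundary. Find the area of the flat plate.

Outer boundary:
Apply the shoelace formula: 2A = Σ (x_i·y_{i+1} − x_{i+1}·y_i), indices taken mod 6.
P→Q: (0)(10) − (6)(7) = -42
Q→R: (6)(1) − (7)(10) = -64
R→S: (7)(-10) − (-8)(1) = -62
S→T: (-8)(4) − (-4)(-10) = -72
T→U: (-4)(5) − (-3)(4) = -8
U→P: (-3)(7) − (0)(5) = -21
Σ = -269
Area = |Σ|/2 = 134.5.
Hole:
Σ = (0) + (-2) + (0) + (9) = 7
Area = |Σ|/2 = 3.5.
Net area = 134.5 − 3.5 = 131.

131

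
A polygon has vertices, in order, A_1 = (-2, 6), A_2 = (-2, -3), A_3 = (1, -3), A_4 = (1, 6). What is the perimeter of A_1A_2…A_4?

24

|A_1A_2| = √((0)² + (-9)²) = √81 = 9
|A_2A_3| = √((3)² + (0)²) = √9 = 3
|A_3A_4| = √((0)² + (9)²) = √81 = 9
|A_4A_1| = √((-3)² + (0)²) = √9 = 3
Perimeter = 9 + 3 + 9 + 3 = 24.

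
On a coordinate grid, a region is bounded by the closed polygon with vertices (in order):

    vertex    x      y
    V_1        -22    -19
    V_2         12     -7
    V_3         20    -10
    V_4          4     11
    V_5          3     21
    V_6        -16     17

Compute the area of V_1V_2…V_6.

V_1→V_2: (-22)(-7) − (12)(-19) = 382
V_2→V_3: (12)(-10) − (20)(-7) = 20
V_3→V_4: (20)(11) − (4)(-10) = 260
V_4→V_5: (4)(21) − (3)(11) = 51
V_5→V_6: (3)(17) − (-16)(21) = 387
V_6→V_1: (-16)(-19) − (-22)(17) = 678
Σ = 1778
Area = |Σ|/2 = 889.

889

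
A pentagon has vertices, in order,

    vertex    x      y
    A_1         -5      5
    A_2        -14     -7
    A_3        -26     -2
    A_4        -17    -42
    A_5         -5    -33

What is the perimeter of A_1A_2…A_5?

122

|A_1A_2| = √((-9)² + (-12)²) = √225 = 15
|A_2A_3| = √((-12)² + (5)²) = √169 = 13
|A_3A_4| = √((9)² + (-40)²) = √1681 = 41
|A_4A_5| = √((12)² + (9)²) = √225 = 15
|A_5A_1| = √((0)² + (38)²) = √1444 = 38
Perimeter = 15 + 13 + 41 + 15 + 38 = 122.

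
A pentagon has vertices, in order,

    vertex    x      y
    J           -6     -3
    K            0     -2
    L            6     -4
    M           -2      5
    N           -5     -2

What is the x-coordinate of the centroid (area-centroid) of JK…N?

Apply Gauss's area formula. First the cross-terms c_i = x_i·y_{i+1} − x_{i+1}·y_i:
  12, 12, 22, 29, 3  ⇒  2A = 78, A = 39.
Then Σ (x_i + x_{i+1})·c_i = -148, so x̄ = -148 / (6·39) = -74/117.

-74/117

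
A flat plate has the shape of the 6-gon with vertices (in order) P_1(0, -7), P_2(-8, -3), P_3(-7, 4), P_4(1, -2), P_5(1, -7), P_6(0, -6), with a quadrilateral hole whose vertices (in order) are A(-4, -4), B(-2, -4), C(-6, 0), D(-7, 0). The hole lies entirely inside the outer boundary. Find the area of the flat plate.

Outer boundary:
P_1→P_2: (0)(-3) − (-8)(-7) = -56
P_2→P_3: (-8)(4) − (-7)(-3) = -53
P_3→P_4: (-7)(-2) − (1)(4) = 10
P_4→P_5: (1)(-7) − (1)(-2) = -5
P_5→P_6: (1)(-6) − (0)(-7) = -6
P_6→P_1: (0)(-7) − (0)(-6) = 0
Σ = -110
Area = |Σ|/2 = 55.
Hole:
Apply the surveyor's formula: 2A = Σ (x_i·y_{i+1} − x_{i+1}·y_i), indices taken mod 4.
Σ = (8) + (-24) + (0) + (28) = 12
Area = |Σ|/2 = 6.
Net area = 55 − 6 = 49.

49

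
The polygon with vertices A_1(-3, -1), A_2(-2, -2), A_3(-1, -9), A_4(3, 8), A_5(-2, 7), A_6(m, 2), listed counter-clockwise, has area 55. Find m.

The doubled signed area Σ (x_i y_{i+1} − x_{i+1} y_i) is linear in m.
With m=0 it equals 78; the coefficient of m is -8 (from the two edges through A_6).
So -8·m + 78 = 2·55 = 110 ⇒ m = -4.

-4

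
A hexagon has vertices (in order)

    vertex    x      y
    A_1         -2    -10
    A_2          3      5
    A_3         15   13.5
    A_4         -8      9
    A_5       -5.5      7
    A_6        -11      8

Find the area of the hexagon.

Apply the surveyor's formula: 2A = Σ (x_i·y_{i+1} − x_{i+1}·y_i), indices taken mod 6.
A_1→A_2: (-2)(5) − (3)(-10) = 20
A_2→A_3: (3)(13.5) − (15)(5) = -34.5
A_3→A_4: (15)(9) − (-8)(13.5) = 243
A_4→A_5: (-8)(7) − (-5.5)(9) = -6.5
A_5→A_6: (-5.5)(8) − (-11)(7) = 33
A_6→A_1: (-11)(-10) − (-2)(8) = 126
Σ = 381
Area = |Σ|/2 = 190.5.

190.5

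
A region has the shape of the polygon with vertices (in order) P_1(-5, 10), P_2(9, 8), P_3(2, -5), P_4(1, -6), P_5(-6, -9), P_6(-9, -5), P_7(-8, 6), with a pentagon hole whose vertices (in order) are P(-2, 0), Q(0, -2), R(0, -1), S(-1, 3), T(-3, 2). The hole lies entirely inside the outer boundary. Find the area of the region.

212

Outer boundary:
Cross-terms: -130, -61, -7, -45, -51, -94, -50  ⇒  Σ = -438
Area = |Σ|/2 = 219.
Hole:
Apply the shoelace (surveyor's) formula: 2A = Σ (x_i·y_{i+1} − x_{i+1}·y_i), indices taken mod 5.
Cross-terms: 4, 0, -1, 7, 4  ⇒  Σ = 14
Area = |Σ|/2 = 7.
Net area = 219 − 7 = 212.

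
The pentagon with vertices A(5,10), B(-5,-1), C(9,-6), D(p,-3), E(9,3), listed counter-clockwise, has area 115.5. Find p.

8

Write out the shoelace sum; only the two edges meeting at D involve p:
2·Area = [(9·(-3) − p·(-6)) + (p·3 − 9·(-3))] + 159
       = 9·p + 159 = 231
⇒ p = 8.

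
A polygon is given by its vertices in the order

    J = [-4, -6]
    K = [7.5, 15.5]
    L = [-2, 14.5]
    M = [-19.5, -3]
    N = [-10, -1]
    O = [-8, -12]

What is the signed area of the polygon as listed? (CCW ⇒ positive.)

J→K: (-4)(15.5) − (7.5)(-6) = -17
K→L: (7.5)(14.5) − (-2)(15.5) = 139.75
L→M: (-2)(-3) − (-19.5)(14.5) = 288.75
M→N: (-19.5)(-1) − (-10)(-3) = -10.5
N→O: (-10)(-12) − (-8)(-1) = 112
O→J: (-8)(-6) − (-4)(-12) = 0
Σ = 513
Signed area = Σ/2 = 256.5 (positive ⇒ counter-clockwise traversal).

256.5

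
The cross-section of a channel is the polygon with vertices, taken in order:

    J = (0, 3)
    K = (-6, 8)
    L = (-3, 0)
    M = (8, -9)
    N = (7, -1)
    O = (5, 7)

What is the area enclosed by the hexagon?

J→K: (0)(8) − (-6)(3) = 18
K→L: (-6)(0) − (-3)(8) = 24
L→M: (-3)(-9) − (8)(0) = 27
M→N: (8)(-1) − (7)(-9) = 55
N→O: (7)(7) − (5)(-1) = 54
O→J: (5)(3) − (0)(7) = 15
Σ = 193
Area = |Σ|/2 = 96.5.

96.5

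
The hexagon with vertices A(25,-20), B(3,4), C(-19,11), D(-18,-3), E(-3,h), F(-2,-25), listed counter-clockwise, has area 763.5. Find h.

The doubled signed area Σ (x_i y_{i+1} − x_{i+1} y_i) is linear in h.
With h=0 it equals 1255; the coefficient of h is -16 (from the two edges through E).
So -16·h + 1255 = 2·763.5 = 1527 ⇒ h = -17.

-17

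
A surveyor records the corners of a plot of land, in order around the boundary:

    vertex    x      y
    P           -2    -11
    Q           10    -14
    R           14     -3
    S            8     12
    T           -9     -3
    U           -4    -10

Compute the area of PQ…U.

Apply Gauss's area formula: 2A = Σ (x_i·y_{i+1} − x_{i+1}·y_i), indices taken mod 6.
P→Q: (-2)(-14) − (10)(-11) = 138
Q→R: (10)(-3) − (14)(-14) = 166
R→S: (14)(12) − (8)(-3) = 192
S→T: (8)(-3) − (-9)(12) = 84
T→U: (-9)(-10) − (-4)(-3) = 78
U→P: (-4)(-11) − (-2)(-10) = 24
Σ = 682
Area = |Σ|/2 = 341.

341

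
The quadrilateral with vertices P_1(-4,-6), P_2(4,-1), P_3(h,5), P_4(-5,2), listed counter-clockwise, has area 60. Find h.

3

The doubled signed area Σ (x_i y_{i+1} − x_{i+1} y_i) is linear in h.
With h=0 it equals 111; the coefficient of h is 3 (from the two edges through P_3).
So 3·h + 111 = 2·60 = 120 ⇒ h = 3.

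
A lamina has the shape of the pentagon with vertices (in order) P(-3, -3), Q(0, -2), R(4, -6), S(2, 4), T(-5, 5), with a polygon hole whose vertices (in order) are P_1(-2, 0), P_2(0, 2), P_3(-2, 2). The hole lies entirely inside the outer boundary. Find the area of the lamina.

49

Outer boundary:
Apply the surveyor's formula: 2A = Σ (x_i·y_{i+1} − x_{i+1}·y_i), indices taken mod 5.
P→Q: (-3)(-2) − (0)(-3) = 6
Q→R: (0)(-6) − (4)(-2) = 8
R→S: (4)(4) − (2)(-6) = 28
S→T: (2)(5) − (-5)(4) = 30
T→P: (-5)(-3) − (-3)(5) = 30
Σ = 102
Area = |Σ|/2 = 51.
Hole:
Apply Gauss's area formula: 2A = Σ (x_i·y_{i+1} − x_{i+1}·y_i), indices taken mod 3.
Σ = (-4) + (4) + (4) = 4
Area = |Σ|/2 = 2.
Net area = 51 − 2 = 49.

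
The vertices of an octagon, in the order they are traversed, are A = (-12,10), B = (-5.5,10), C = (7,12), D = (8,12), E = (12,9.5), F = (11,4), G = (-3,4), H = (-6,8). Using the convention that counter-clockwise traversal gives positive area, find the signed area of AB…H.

-122.75

Σ = (-65) + (-136) + (-12) + (-68) + (-56.5) + (56) + (0) + (36) = -245.5
Signed area = Σ/2 = -122.75 (negative ⇒ clockwise traversal).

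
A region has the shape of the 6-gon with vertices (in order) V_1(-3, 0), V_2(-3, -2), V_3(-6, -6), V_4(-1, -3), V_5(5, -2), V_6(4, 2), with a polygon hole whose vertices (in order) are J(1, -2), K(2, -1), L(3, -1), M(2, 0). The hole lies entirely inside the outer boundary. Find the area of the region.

Outer boundary:
Apply the shoelace (surveyor's) formula: 2A = Σ (x_i·y_{i+1} − x_{i+1}·y_i), indices taken mod 6.
Σ = (6) + (6) + (12) + (17) + (18) + (6) = 65
Area = |Σ|/2 = 32.5.
Hole:
Apply the shoelace formula: 2A = Σ (x_i·y_{i+1} − x_{i+1}·y_i), indices taken mod 4.
Σ = (3) + (1) + (2) + (-4) = 2
Area = |Σ|/2 = 1.
Net area = 32.5 − 1 = 31.5.

31.5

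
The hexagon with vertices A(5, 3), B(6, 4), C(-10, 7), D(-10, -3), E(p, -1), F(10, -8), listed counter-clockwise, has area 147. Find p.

-4

The doubled signed area Σ (x_i y_{i+1} − x_{i+1} y_i) is linear in p.
With p=0 it equals 274; the coefficient of p is -5 (from the two edges through E).
So -5·p + 274 = 2·147 = 294 ⇒ p = -4.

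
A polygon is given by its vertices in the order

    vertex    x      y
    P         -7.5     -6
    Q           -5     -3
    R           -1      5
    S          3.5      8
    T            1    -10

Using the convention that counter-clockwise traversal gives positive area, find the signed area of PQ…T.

-92.5

Apply the surveyor's formula: 2A = Σ (x_i·y_{i+1} − x_{i+1}·y_i), indices taken mod 5.
Σ = (-7.5) + (-28) + (-25.5) + (-43) + (-81) = -185
Signed area = Σ/2 = -92.5 (negative ⇒ clockwise traversal).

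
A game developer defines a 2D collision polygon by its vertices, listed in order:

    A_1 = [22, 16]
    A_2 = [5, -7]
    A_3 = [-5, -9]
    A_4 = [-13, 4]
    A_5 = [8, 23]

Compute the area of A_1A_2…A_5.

A_1→A_2: (22)(-7) − (5)(16) = -234
A_2→A_3: (5)(-9) − (-5)(-7) = -80
A_3→A_4: (-5)(4) − (-13)(-9) = -137
A_4→A_5: (-13)(23) − (8)(4) = -331
A_5→A_1: (8)(16) − (22)(23) = -378
Σ = -1160
Area = |Σ|/2 = 580.

580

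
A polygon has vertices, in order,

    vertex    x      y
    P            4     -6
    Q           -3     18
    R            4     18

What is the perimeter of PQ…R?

|PQ| = √((-7)² + (24)²) = √625 = 25
|QR| = √((7)² + (0)²) = √49 = 7
|RP| = √((0)² + (-24)²) = √576 = 24
Perimeter = 25 + 7 + 24 = 56.

56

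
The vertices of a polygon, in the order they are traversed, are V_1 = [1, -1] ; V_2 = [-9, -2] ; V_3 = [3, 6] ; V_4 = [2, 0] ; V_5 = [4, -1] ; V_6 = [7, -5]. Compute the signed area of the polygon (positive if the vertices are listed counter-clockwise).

V_1→V_2: (1)(-2) − (-9)(-1) = -11
V_2→V_3: (-9)(6) − (3)(-2) = -48
V_3→V_4: (3)(0) − (2)(6) = -12
V_4→V_5: (2)(-1) − (4)(0) = -2
V_5→V_6: (4)(-5) − (7)(-1) = -13
V_6→V_1: (7)(-1) − (1)(-5) = -2
Σ = -88
Signed area = Σ/2 = -44 (negative ⇒ clockwise traversal).

-44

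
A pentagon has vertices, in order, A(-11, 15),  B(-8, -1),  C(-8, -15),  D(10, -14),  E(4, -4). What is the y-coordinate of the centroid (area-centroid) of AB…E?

-852/179

Apply the shoelace (surveyor's) formula. First the cross-terms c_i = x_i·y_{i+1} − x_{i+1}·y_i:
  131, 112, 262, 16, 16  ⇒  2A = 537, A = 268.5.
Then Σ (y_i + y_{i+1})·c_i = -7668, so ȳ = -7668 / (6·268.5) = -852/179.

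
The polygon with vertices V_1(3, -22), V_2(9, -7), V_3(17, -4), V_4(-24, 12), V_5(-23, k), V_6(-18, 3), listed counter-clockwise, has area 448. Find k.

Write out the shoelace sum; only the two edges meeting at V_5 involve k:
2·Area = [((-24)·k − (-23)·12) + ((-23)·3 − (-18)·k)] + 755
       = -6·k + 962 = 896
⇒ k = 11.

11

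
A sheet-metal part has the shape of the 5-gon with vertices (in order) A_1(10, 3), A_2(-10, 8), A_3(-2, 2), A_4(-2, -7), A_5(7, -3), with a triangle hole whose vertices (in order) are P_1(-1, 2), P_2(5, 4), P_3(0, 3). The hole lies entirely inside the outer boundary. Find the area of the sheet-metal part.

113

Outer boundary:
Cross-terms: 110, -4, 18, 55, 51  ⇒  Σ = 230
Area = |Σ|/2 = 115.
Hole:
Apply the shoelace (surveyor's) formula: 2A = Σ (x_i·y_{i+1} − x_{i+1}·y_i), indices taken mod 3.
P_1→P_2: (-1)(4) − (5)(2) = -14
P_2→P_3: (5)(3) − (0)(4) = 15
P_3→P_1: (0)(2) − (-1)(3) = 3
Σ = 4
Area = |Σ|/2 = 2.
Net area = 115 − 2 = 113.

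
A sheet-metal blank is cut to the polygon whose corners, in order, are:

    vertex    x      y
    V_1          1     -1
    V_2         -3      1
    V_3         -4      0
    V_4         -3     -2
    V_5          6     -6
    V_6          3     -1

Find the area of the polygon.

25

Apply the surveyor's formula: 2A = Σ (x_i·y_{i+1} − x_{i+1}·y_i), indices taken mod 6.
Σ = (-2) + (4) + (8) + (30) + (12) + (-2) = 50
Area = |Σ|/2 = 25.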